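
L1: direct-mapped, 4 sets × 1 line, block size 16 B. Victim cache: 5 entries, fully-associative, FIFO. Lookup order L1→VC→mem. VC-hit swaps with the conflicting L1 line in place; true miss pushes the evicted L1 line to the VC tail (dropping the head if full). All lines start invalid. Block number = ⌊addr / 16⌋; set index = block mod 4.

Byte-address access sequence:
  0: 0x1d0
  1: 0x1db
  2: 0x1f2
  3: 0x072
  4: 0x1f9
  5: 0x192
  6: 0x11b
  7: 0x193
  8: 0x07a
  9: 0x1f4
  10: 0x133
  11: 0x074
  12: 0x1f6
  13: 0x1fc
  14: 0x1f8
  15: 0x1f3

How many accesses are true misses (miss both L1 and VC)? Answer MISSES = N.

  [0] addr=0x1d0 blk=29 s=1: MISS | VC []
  [1] addr=0x1db blk=29 s=1: L1-HIT | VC []
  [2] addr=0x1f2 blk=31 s=3: MISS | VC []
  [3] addr=0x72 blk=7 s=3: MISS | VC [31]
  [4] addr=0x1f9 blk=31 s=3: VC-HIT | VC [7]
  [5] addr=0x192 blk=25 s=1: MISS | VC [7, 29]
  [6] addr=0x11b blk=17 s=1: MISS | VC [7, 29, 25]
  [7] addr=0x193 blk=25 s=1: VC-HIT | VC [7, 29, 17]
  [8] addr=0x7a blk=7 s=3: VC-HIT | VC [31, 29, 17]
  [9] addr=0x1f4 blk=31 s=3: VC-HIT | VC [7, 29, 17]
  [10] addr=0x133 blk=19 s=3: MISS | VC [7, 29, 17, 31]
  [11] addr=0x74 blk=7 s=3: VC-HIT | VC [19, 29, 17, 31]
  [12] addr=0x1f6 blk=31 s=3: VC-HIT | VC [19, 29, 17, 7]
  [13] addr=0x1fc blk=31 s=3: L1-HIT | VC [19, 29, 17, 7]
  [14] addr=0x1f8 blk=31 s=3: L1-HIT | VC [19, 29, 17, 7]
  [15] addr=0x1f3 blk=31 s=3: L1-HIT | VC [19, 29, 17, 7]

MISSES = 6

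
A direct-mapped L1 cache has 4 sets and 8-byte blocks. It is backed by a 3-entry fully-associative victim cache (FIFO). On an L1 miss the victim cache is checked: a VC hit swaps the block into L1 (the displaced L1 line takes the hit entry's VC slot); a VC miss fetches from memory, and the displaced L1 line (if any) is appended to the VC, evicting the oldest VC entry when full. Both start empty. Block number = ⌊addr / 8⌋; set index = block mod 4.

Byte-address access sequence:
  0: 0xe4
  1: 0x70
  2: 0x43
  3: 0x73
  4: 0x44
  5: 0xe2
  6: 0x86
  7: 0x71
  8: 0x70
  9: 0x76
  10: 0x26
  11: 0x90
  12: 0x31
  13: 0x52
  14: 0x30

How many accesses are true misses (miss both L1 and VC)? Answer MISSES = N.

MISSES = 8

#0 0xe4→b28/s0 MISS; vc=[]
#1 0x70→b14/s2 MISS; vc=[]
#2 0x43→b8/s0 MISS; vc=[28]
#3 0x73→b14/s2 L1-HIT; vc=[28]
#4 0x44→b8/s0 L1-HIT; vc=[28]
#5 0xe2→b28/s0 VC-HIT; vc=[8]
#6 0x86→b16/s0 MISS; vc=[8,28]
#7 0x71→b14/s2 L1-HIT; vc=[8,28]
#8 0x70→b14/s2 L1-HIT; vc=[8,28]
#9 0x76→b14/s2 L1-HIT; vc=[8,28]
#10 0x26→b4/s0 MISS; vc=[8,28,16]
#11 0x90→b18/s2 MISS; vc=[28,16,14]
#12 0x31→b6/s2 MISS; vc=[16,14,18]
#13 0x52→b10/s2 MISS; vc=[14,18,6]
#14 0x30→b6/s2 VC-HIT; vc=[14,18,10]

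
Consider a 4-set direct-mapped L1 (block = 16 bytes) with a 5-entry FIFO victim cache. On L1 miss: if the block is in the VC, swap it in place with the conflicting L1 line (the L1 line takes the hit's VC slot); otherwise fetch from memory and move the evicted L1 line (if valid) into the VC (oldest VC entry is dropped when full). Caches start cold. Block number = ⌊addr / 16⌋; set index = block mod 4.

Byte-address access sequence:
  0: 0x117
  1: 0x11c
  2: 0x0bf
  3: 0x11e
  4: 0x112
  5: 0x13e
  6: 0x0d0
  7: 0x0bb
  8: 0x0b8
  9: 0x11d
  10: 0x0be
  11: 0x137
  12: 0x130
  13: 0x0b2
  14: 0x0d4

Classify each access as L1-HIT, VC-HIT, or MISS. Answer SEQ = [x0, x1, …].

SEQ = [MISS, L1-HIT, MISS, L1-HIT, L1-HIT, MISS, MISS, VC-HIT, L1-HIT, VC-HIT, L1-HIT, VC-HIT, L1-HIT, VC-HIT, VC-HIT]

#0 0x117→b17/s1 MISS; vc=[]
#1 0x11c→b17/s1 L1-HIT; vc=[]
#2 0xbf→b11/s3 MISS; vc=[]
#3 0x11e→b17/s1 L1-HIT; vc=[]
#4 0x112→b17/s1 L1-HIT; vc=[]
#5 0x13e→b19/s3 MISS; vc=[11]
#6 0xd0→b13/s1 MISS; vc=[11,17]
#7 0xbb→b11/s3 VC-HIT; vc=[19,17]
#8 0xb8→b11/s3 L1-HIT; vc=[19,17]
#9 0x11d→b17/s1 VC-HIT; vc=[19,13]
#10 0xbe→b11/s3 L1-HIT; vc=[19,13]
#11 0x137→b19/s3 VC-HIT; vc=[11,13]
#12 0x130→b19/s3 L1-HIT; vc=[11,13]
#13 0xb2→b11/s3 VC-HIT; vc=[19,13]
#14 0xd4→b13/s1 VC-HIT; vc=[19,17]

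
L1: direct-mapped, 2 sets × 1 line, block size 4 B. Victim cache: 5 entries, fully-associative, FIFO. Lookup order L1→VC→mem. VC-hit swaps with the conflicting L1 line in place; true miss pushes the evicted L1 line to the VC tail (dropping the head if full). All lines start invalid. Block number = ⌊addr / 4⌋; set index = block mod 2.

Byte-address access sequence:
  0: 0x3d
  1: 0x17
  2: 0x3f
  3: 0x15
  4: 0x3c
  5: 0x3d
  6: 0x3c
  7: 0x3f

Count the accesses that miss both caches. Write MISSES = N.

#0 0x3d→b15/s1 MISS; vc=[]
#1 0x17→b5/s1 MISS; vc=[15]
#2 0x3f→b15/s1 VC-HIT; vc=[5]
#3 0x15→b5/s1 VC-HIT; vc=[15]
#4 0x3c→b15/s1 VC-HIT; vc=[5]
#5 0x3d→b15/s1 L1-HIT; vc=[5]
#6 0x3c→b15/s1 L1-HIT; vc=[5]
#7 0x3f→b15/s1 L1-HIT; vc=[5]

MISSES = 2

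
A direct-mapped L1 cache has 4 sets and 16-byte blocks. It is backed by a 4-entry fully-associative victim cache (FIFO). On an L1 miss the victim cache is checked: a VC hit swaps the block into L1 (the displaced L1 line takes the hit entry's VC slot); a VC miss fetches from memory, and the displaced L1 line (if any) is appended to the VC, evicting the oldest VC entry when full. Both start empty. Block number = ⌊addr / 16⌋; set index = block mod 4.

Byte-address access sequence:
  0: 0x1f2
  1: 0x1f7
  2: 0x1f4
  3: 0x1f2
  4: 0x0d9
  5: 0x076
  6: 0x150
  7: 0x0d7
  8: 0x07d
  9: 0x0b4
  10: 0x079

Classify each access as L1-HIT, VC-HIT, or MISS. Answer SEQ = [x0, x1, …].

SEQ = [MISS, L1-HIT, L1-HIT, L1-HIT, MISS, MISS, MISS, VC-HIT, L1-HIT, MISS, VC-HIT]

0: 0x1f2 (blk 31, set 3) → MISS  vc=[]
1: 0x1f7 (blk 31, set 3) → L1-HIT  vc=[]
2: 0x1f4 (blk 31, set 3) → L1-HIT  vc=[]
3: 0x1f2 (blk 31, set 3) → L1-HIT  vc=[]
4: 0xd9 (blk 13, set 1) → MISS  vc=[]
5: 0x76 (blk 7, set 3) → MISS  vc=[31]
6: 0x150 (blk 21, set 1) → MISS  vc=[31, 13]
7: 0xd7 (blk 13, set 1) → VC-HIT  vc=[31, 21]
8: 0x7d (blk 7, set 3) → L1-HIT  vc=[31, 21]
9: 0xb4 (blk 11, set 3) → MISS  vc=[31, 21, 7]
10: 0x79 (blk 7, set 3) → VC-HIT  vc=[31, 21, 11]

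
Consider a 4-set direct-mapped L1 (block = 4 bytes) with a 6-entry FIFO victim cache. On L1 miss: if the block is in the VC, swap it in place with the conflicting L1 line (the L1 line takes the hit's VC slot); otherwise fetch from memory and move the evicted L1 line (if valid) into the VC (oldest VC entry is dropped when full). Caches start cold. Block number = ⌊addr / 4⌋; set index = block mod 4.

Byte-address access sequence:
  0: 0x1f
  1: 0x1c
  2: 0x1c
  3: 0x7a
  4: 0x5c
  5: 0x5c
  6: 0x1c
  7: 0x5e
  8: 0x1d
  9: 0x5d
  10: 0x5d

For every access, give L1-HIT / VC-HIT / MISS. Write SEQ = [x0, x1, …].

SEQ = [MISS, L1-HIT, L1-HIT, MISS, MISS, L1-HIT, VC-HIT, VC-HIT, VC-HIT, VC-HIT, L1-HIT]

  [0] addr=0x1f blk=7 s=3: MISS | VC []
  [1] addr=0x1c blk=7 s=3: L1-HIT | VC []
  [2] addr=0x1c blk=7 s=3: L1-HIT | VC []
  [3] addr=0x7a blk=30 s=2: MISS | VC []
  [4] addr=0x5c blk=23 s=3: MISS | VC [7]
  [5] addr=0x5c blk=23 s=3: L1-HIT | VC [7]
  [6] addr=0x1c blk=7 s=3: VC-HIT | VC [23]
  [7] addr=0x5e blk=23 s=3: VC-HIT | VC [7]
  [8] addr=0x1d blk=7 s=3: VC-HIT | VC [23]
  [9] addr=0x5d blk=23 s=3: VC-HIT | VC [7]
  [10] addr=0x5d blk=23 s=3: L1-HIT | VC [7]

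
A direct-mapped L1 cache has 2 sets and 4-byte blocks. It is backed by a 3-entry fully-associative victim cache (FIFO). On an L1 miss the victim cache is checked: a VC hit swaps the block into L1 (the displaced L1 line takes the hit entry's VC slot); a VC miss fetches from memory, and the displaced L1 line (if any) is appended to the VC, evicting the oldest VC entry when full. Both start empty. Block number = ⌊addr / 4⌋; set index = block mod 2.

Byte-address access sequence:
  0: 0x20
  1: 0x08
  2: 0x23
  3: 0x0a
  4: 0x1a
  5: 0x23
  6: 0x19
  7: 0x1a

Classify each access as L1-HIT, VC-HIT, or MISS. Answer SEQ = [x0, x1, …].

  [0] addr=0x20 blk=8 s=0: MISS | VC []
  [1] addr=0x8 blk=2 s=0: MISS | VC [8]
  [2] addr=0x23 blk=8 s=0: VC-HIT | VC [2]
  [3] addr=0xa blk=2 s=0: VC-HIT | VC [8]
  [4] addr=0x1a blk=6 s=0: MISS | VC [8, 2]
  [5] addr=0x23 blk=8 s=0: VC-HIT | VC [6, 2]
  [6] addr=0x19 blk=6 s=0: VC-HIT | VC [8, 2]
  [7] addr=0x1a blk=6 s=0: L1-HIT | VC [8, 2]

SEQ = [MISS, MISS, VC-HIT, VC-HIT, MISS, VC-HIT, VC-HIT, L1-HIT]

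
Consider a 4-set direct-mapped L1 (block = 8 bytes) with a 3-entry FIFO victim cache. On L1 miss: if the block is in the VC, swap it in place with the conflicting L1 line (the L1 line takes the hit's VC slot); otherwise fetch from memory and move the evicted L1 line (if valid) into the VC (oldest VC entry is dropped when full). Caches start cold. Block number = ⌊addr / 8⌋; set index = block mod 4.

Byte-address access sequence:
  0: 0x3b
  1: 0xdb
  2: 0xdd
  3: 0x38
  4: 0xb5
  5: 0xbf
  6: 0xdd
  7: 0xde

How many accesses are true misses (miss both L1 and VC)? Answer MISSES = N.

MISSES = 4

#0 0x3b→b7/s3 MISS; vc=[]
#1 0xdb→b27/s3 MISS; vc=[7]
#2 0xdd→b27/s3 L1-HIT; vc=[7]
#3 0x38→b7/s3 VC-HIT; vc=[27]
#4 0xb5→b22/s2 MISS; vc=[27]
#5 0xbf→b23/s3 MISS; vc=[27,7]
#6 0xdd→b27/s3 VC-HIT; vc=[23,7]
#7 0xde→b27/s3 L1-HIT; vc=[23,7]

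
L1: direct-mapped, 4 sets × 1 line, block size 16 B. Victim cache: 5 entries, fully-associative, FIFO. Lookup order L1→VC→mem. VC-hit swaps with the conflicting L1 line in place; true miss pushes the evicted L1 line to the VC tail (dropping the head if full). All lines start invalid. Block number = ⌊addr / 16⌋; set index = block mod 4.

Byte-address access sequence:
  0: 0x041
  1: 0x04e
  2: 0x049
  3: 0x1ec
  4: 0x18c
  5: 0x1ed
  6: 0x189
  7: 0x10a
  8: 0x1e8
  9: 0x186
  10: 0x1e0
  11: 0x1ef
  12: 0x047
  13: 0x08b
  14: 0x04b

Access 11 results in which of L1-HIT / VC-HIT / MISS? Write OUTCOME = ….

#0 0x41→b4/s0 MISS; vc=[]
#1 0x4e→b4/s0 L1-HIT; vc=[]
#2 0x49→b4/s0 L1-HIT; vc=[]
#3 0x1ec→b30/s2 MISS; vc=[]
#4 0x18c→b24/s0 MISS; vc=[4]
#5 0x1ed→b30/s2 L1-HIT; vc=[4]
#6 0x189→b24/s0 L1-HIT; vc=[4]
#7 0x10a→b16/s0 MISS; vc=[4,24]
#8 0x1e8→b30/s2 L1-HIT; vc=[4,24]
#9 0x186→b24/s0 VC-HIT; vc=[4,16]
#10 0x1e0→b30/s2 L1-HIT; vc=[4,16]
#11 0x1ef→b30/s2 L1-HIT; vc=[4,16]
#12 0x47→b4/s0 VC-HIT; vc=[24,16]
#13 0x8b→b8/s0 MISS; vc=[24,16,4]
#14 0x4b→b4/s0 VC-HIT; vc=[24,16,8]

OUTCOME = L1-HIT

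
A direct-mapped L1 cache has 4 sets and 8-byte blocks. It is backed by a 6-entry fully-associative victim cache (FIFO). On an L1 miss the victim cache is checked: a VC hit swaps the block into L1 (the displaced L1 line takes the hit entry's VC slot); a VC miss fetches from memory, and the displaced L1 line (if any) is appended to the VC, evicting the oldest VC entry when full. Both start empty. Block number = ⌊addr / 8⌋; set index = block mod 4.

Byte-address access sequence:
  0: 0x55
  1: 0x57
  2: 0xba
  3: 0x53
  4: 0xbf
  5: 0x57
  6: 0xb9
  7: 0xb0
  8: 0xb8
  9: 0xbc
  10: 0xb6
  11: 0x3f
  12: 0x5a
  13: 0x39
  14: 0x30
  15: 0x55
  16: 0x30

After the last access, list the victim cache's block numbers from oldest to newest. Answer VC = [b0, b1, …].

0: 0x55 (blk 10, set 2) → MISS  vc=[]
1: 0x57 (blk 10, set 2) → L1-HIT  vc=[]
2: 0xba (blk 23, set 3) → MISS  vc=[]
3: 0x53 (blk 10, set 2) → L1-HIT  vc=[]
4: 0xbf (blk 23, set 3) → L1-HIT  vc=[]
5: 0x57 (blk 10, set 2) → L1-HIT  vc=[]
6: 0xb9 (blk 23, set 3) → L1-HIT  vc=[]
7: 0xb0 (blk 22, set 2) → MISS  vc=[10]
8: 0xb8 (blk 23, set 3) → L1-HIT  vc=[10]
9: 0xbc (blk 23, set 3) → L1-HIT  vc=[10]
10: 0xb6 (blk 22, set 2) → L1-HIT  vc=[10]
11: 0x3f (blk 7, set 3) → MISS  vc=[10, 23]
12: 0x5a (blk 11, set 3) → MISS  vc=[10, 23, 7]
13: 0x39 (blk 7, set 3) → VC-HIT  vc=[10, 23, 11]
14: 0x30 (blk 6, set 2) → MISS  vc=[10, 23, 11, 22]
15: 0x55 (blk 10, set 2) → VC-HIT  vc=[6, 23, 11, 22]
16: 0x30 (blk 6, set 2) → VC-HIT  vc=[10, 23, 11, 22]

VC = [10, 23, 11, 22]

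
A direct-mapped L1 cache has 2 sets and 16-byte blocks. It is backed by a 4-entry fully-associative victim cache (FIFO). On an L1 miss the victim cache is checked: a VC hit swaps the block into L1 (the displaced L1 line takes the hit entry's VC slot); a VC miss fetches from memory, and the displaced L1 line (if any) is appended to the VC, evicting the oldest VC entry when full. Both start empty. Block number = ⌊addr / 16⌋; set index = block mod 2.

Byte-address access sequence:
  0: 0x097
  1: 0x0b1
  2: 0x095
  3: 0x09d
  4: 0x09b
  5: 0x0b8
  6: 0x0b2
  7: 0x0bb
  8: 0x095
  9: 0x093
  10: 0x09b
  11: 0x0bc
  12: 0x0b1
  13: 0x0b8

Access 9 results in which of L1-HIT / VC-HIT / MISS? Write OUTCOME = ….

OUTCOME = L1-HIT

  [0] addr=0x97 blk=9 s=1: MISS | VC []
  [1] addr=0xb1 blk=11 s=1: MISS | VC [9]
  [2] addr=0x95 blk=9 s=1: VC-HIT | VC [11]
  [3] addr=0x9d blk=9 s=1: L1-HIT | VC [11]
  [4] addr=0x9b blk=9 s=1: L1-HIT | VC [11]
  [5] addr=0xb8 blk=11 s=1: VC-HIT | VC [9]
  [6] addr=0xb2 blk=11 s=1: L1-HIT | VC [9]
  [7] addr=0xbb blk=11 s=1: L1-HIT | VC [9]
  [8] addr=0x95 blk=9 s=1: VC-HIT | VC [11]
  [9] addr=0x93 blk=9 s=1: L1-HIT | VC [11]
  [10] addr=0x9b blk=9 s=1: L1-HIT | VC [11]
  [11] addr=0xbc blk=11 s=1: VC-HIT | VC [9]
  [12] addr=0xb1 blk=11 s=1: L1-HIT | VC [9]
  [13] addr=0xb8 blk=11 s=1: L1-HIT | VC [9]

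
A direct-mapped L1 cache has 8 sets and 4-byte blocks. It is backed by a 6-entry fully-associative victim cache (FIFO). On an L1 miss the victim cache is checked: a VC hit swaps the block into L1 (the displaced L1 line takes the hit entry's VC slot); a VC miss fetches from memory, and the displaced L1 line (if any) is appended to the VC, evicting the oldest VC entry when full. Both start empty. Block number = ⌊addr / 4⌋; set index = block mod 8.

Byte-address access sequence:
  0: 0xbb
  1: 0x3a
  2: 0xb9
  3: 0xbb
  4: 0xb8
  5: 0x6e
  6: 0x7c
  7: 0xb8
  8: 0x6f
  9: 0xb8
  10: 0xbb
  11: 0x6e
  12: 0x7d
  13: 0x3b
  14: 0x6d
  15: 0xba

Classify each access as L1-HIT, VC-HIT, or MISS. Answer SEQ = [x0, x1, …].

SEQ = [MISS, MISS, VC-HIT, L1-HIT, L1-HIT, MISS, MISS, L1-HIT, L1-HIT, L1-HIT, L1-HIT, L1-HIT, L1-HIT, VC-HIT, L1-HIT, VC-HIT]

0: 0xbb (blk 46, set 6) → MISS  vc=[]
1: 0x3a (blk 14, set 6) → MISS  vc=[46]
2: 0xb9 (blk 46, set 6) → VC-HIT  vc=[14]
3: 0xbb (blk 46, set 6) → L1-HIT  vc=[14]
4: 0xb8 (blk 46, set 6) → L1-HIT  vc=[14]
5: 0x6e (blk 27, set 3) → MISS  vc=[14]
6: 0x7c (blk 31, set 7) → MISS  vc=[14]
7: 0xb8 (blk 46, set 6) → L1-HIT  vc=[14]
8: 0x6f (blk 27, set 3) → L1-HIT  vc=[14]
9: 0xb8 (blk 46, set 6) → L1-HIT  vc=[14]
10: 0xbb (blk 46, set 6) → L1-HIT  vc=[14]
11: 0x6e (blk 27, set 3) → L1-HIT  vc=[14]
12: 0x7d (blk 31, set 7) → L1-HIT  vc=[14]
13: 0x3b (blk 14, set 6) → VC-HIT  vc=[46]
14: 0x6d (blk 27, set 3) → L1-HIT  vc=[46]
15: 0xba (blk 46, set 6) → VC-HIT  vc=[14]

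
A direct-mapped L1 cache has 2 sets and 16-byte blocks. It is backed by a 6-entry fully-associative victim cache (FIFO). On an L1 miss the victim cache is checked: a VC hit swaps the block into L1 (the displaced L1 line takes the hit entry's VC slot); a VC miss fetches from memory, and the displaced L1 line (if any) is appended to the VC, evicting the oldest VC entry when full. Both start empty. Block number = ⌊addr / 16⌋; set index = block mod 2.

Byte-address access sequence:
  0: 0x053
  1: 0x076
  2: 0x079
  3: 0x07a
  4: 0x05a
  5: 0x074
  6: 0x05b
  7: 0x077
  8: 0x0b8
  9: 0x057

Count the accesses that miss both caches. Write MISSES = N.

MISSES = 3

#0 0x53→b5/s1 MISS; vc=[]
#1 0x76→b7/s1 MISS; vc=[5]
#2 0x79→b7/s1 L1-HIT; vc=[5]
#3 0x7a→b7/s1 L1-HIT; vc=[5]
#4 0x5a→b5/s1 VC-HIT; vc=[7]
#5 0x74→b7/s1 VC-HIT; vc=[5]
#6 0x5b→b5/s1 VC-HIT; vc=[7]
#7 0x77→b7/s1 VC-HIT; vc=[5]
#8 0xb8→b11/s1 MISS; vc=[5,7]
#9 0x57→b5/s1 VC-HIT; vc=[11,7]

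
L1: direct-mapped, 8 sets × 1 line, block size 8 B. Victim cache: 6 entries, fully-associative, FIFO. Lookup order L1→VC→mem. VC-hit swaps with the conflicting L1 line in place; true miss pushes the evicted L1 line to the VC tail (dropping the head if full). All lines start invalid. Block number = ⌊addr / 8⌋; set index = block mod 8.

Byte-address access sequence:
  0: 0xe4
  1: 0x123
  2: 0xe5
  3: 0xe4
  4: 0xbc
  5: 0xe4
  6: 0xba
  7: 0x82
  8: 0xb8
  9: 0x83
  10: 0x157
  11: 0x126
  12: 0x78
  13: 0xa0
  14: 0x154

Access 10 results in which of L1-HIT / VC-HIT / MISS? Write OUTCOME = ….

0: 0xe4 (blk 28, set 4) → MISS  vc=[]
1: 0x123 (blk 36, set 4) → MISS  vc=[28]
2: 0xe5 (blk 28, set 4) → VC-HIT  vc=[36]
3: 0xe4 (blk 28, set 4) → L1-HIT  vc=[36]
4: 0xbc (blk 23, set 7) → MISS  vc=[36]
5: 0xe4 (blk 28, set 4) → L1-HIT  vc=[36]
6: 0xba (blk 23, set 7) → L1-HIT  vc=[36]
7: 0x82 (blk 16, set 0) → MISS  vc=[36]
8: 0xb8 (blk 23, set 7) → L1-HIT  vc=[36]
9: 0x83 (blk 16, set 0) → L1-HIT  vc=[36]
10: 0x157 (blk 42, set 2) → MISS  vc=[36]
11: 0x126 (blk 36, set 4) → VC-HIT  vc=[28]
12: 0x78 (blk 15, set 7) → MISS  vc=[28, 23]
13: 0xa0 (blk 20, set 4) → MISS  vc=[28, 23, 36]
14: 0x154 (blk 42, set 2) → L1-HIT  vc=[28, 23, 36]

OUTCOME = MISS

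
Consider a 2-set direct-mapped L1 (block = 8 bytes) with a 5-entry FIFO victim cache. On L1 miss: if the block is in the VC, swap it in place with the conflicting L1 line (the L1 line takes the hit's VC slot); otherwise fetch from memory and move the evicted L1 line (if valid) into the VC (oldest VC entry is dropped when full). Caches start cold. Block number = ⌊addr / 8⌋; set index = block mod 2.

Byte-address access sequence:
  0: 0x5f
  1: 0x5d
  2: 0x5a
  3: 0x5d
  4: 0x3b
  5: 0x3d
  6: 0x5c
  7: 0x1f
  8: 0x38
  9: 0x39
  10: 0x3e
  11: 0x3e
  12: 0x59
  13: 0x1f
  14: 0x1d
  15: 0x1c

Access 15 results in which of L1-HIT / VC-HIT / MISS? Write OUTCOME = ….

OUTCOME = L1-HIT

0: 0x5f (blk 11, set 1) → MISS  vc=[]
1: 0x5d (blk 11, set 1) → L1-HIT  vc=[]
2: 0x5a (blk 11, set 1) → L1-HIT  vc=[]
3: 0x5d (blk 11, set 1) → L1-HIT  vc=[]
4: 0x3b (blk 7, set 1) → MISS  vc=[11]
5: 0x3d (blk 7, set 1) → L1-HIT  vc=[11]
6: 0x5c (blk 11, set 1) → VC-HIT  vc=[7]
7: 0x1f (blk 3, set 1) → MISS  vc=[7, 11]
8: 0x38 (blk 7, set 1) → VC-HIT  vc=[3, 11]
9: 0x39 (blk 7, set 1) → L1-HIT  vc=[3, 11]
10: 0x3e (blk 7, set 1) → L1-HIT  vc=[3, 11]
11: 0x3e (blk 7, set 1) → L1-HIT  vc=[3, 11]
12: 0x59 (blk 11, set 1) → VC-HIT  vc=[3, 7]
13: 0x1f (blk 3, set 1) → VC-HIT  vc=[11, 7]
14: 0x1d (blk 3, set 1) → L1-HIT  vc=[11, 7]
15: 0x1c (blk 3, set 1) → L1-HIT  vc=[11, 7]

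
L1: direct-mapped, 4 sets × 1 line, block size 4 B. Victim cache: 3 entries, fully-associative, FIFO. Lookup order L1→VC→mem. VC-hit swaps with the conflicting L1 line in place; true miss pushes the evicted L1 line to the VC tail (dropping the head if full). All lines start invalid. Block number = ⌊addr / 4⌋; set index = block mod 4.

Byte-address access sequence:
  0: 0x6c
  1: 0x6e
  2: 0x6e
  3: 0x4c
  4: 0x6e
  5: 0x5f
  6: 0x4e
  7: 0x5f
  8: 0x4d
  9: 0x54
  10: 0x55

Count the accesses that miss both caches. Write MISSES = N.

MISSES = 4

#0 0x6c→b27/s3 MISS; vc=[]
#1 0x6e→b27/s3 L1-HIT; vc=[]
#2 0x6e→b27/s3 L1-HIT; vc=[]
#3 0x4c→b19/s3 MISS; vc=[27]
#4 0x6e→b27/s3 VC-HIT; vc=[19]
#5 0x5f→b23/s3 MISS; vc=[19,27]
#6 0x4e→b19/s3 VC-HIT; vc=[23,27]
#7 0x5f→b23/s3 VC-HIT; vc=[19,27]
#8 0x4d→b19/s3 VC-HIT; vc=[23,27]
#9 0x54→b21/s1 MISS; vc=[23,27]
#10 0x55→b21/s1 L1-HIT; vc=[23,27]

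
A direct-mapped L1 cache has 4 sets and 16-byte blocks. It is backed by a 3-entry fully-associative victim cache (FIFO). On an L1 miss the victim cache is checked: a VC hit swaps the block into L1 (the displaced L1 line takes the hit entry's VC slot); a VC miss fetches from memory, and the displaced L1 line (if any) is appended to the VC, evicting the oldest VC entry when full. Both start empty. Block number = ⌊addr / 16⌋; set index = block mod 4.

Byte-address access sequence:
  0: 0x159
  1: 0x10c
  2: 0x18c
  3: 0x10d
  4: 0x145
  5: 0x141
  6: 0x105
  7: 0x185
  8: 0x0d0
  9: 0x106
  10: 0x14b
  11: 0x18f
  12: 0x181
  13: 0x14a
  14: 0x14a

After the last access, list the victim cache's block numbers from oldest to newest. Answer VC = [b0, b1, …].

#0 0x159→b21/s1 MISS; vc=[]
#1 0x10c→b16/s0 MISS; vc=[]
#2 0x18c→b24/s0 MISS; vc=[16]
#3 0x10d→b16/s0 VC-HIT; vc=[24]
#4 0x145→b20/s0 MISS; vc=[24,16]
#5 0x141→b20/s0 L1-HIT; vc=[24,16]
#6 0x105→b16/s0 VC-HIT; vc=[24,20]
#7 0x185→b24/s0 VC-HIT; vc=[16,20]
#8 0xd0→b13/s1 MISS; vc=[16,20,21]
#9 0x106→b16/s0 VC-HIT; vc=[24,20,21]
#10 0x14b→b20/s0 VC-HIT; vc=[24,16,21]
#11 0x18f→b24/s0 VC-HIT; vc=[20,16,21]
#12 0x181→b24/s0 L1-HIT; vc=[20,16,21]
#13 0x14a→b20/s0 VC-HIT; vc=[24,16,21]
#14 0x14a→b20/s0 L1-HIT; vc=[24,16,21]

VC = [24, 16, 21]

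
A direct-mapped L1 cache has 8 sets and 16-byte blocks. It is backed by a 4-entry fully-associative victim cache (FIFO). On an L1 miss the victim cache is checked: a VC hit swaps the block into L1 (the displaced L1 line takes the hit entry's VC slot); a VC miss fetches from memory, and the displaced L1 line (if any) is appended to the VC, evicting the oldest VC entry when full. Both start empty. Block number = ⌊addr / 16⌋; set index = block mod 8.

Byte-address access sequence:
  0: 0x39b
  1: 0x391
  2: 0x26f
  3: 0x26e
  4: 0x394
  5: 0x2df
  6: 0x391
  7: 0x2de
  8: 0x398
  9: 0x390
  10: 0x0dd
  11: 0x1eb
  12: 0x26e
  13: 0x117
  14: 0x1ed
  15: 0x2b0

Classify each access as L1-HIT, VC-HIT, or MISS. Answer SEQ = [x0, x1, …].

SEQ = [MISS, L1-HIT, MISS, L1-HIT, L1-HIT, MISS, L1-HIT, L1-HIT, L1-HIT, L1-HIT, MISS, MISS, VC-HIT, MISS, VC-HIT, MISS]

#0 0x39b→b57/s1 MISS; vc=[]
#1 0x391→b57/s1 L1-HIT; vc=[]
#2 0x26f→b38/s6 MISS; vc=[]
#3 0x26e→b38/s6 L1-HIT; vc=[]
#4 0x394→b57/s1 L1-HIT; vc=[]
#5 0x2df→b45/s5 MISS; vc=[]
#6 0x391→b57/s1 L1-HIT; vc=[]
#7 0x2de→b45/s5 L1-HIT; vc=[]
#8 0x398→b57/s1 L1-HIT; vc=[]
#9 0x390→b57/s1 L1-HIT; vc=[]
#10 0xdd→b13/s5 MISS; vc=[45]
#11 0x1eb→b30/s6 MISS; vc=[45,38]
#12 0x26e→b38/s6 VC-HIT; vc=[45,30]
#13 0x117→b17/s1 MISS; vc=[45,30,57]
#14 0x1ed→b30/s6 VC-HIT; vc=[45,38,57]
#15 0x2b0→b43/s3 MISS; vc=[45,38,57]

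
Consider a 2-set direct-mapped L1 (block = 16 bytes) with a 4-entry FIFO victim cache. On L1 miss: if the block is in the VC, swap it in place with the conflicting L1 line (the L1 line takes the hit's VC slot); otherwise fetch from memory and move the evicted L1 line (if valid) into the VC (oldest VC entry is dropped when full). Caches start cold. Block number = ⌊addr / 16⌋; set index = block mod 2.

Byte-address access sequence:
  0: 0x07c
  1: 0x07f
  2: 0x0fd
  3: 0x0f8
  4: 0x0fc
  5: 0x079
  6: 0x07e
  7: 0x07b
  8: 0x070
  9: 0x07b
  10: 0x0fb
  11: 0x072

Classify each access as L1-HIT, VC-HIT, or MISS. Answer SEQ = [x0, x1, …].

SEQ = [MISS, L1-HIT, MISS, L1-HIT, L1-HIT, VC-HIT, L1-HIT, L1-HIT, L1-HIT, L1-HIT, VC-HIT, VC-HIT]

0: 0x7c (blk 7, set 1) → MISS  vc=[]
1: 0x7f (blk 7, set 1) → L1-HIT  vc=[]
2: 0xfd (blk 15, set 1) → MISS  vc=[7]
3: 0xf8 (blk 15, set 1) → L1-HIT  vc=[7]
4: 0xfc (blk 15, set 1) → L1-HIT  vc=[7]
5: 0x79 (blk 7, set 1) → VC-HIT  vc=[15]
6: 0x7e (blk 7, set 1) → L1-HIT  vc=[15]
7: 0x7b (blk 7, set 1) → L1-HIT  vc=[15]
8: 0x70 (blk 7, set 1) → L1-HIT  vc=[15]
9: 0x7b (blk 7, set 1) → L1-HIT  vc=[15]
10: 0xfb (blk 15, set 1) → VC-HIT  vc=[7]
11: 0x72 (blk 7, set 1) → VC-HIT  vc=[15]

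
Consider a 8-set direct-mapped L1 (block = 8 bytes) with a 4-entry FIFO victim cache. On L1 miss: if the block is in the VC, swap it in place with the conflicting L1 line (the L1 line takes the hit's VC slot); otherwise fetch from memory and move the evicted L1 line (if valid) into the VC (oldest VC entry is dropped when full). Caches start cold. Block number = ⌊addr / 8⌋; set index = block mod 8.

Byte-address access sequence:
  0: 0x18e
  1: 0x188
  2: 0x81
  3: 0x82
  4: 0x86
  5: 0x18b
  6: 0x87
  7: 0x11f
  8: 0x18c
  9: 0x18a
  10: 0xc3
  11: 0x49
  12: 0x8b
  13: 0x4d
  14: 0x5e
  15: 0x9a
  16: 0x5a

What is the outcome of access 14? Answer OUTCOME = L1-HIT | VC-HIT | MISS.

#0 0x18e→b49/s1 MISS; vc=[]
#1 0x188→b49/s1 L1-HIT; vc=[]
#2 0x81→b16/s0 MISS; vc=[]
#3 0x82→b16/s0 L1-HIT; vc=[]
#4 0x86→b16/s0 L1-HIT; vc=[]
#5 0x18b→b49/s1 L1-HIT; vc=[]
#6 0x87→b16/s0 L1-HIT; vc=[]
#7 0x11f→b35/s3 MISS; vc=[]
#8 0x18c→b49/s1 L1-HIT; vc=[]
#9 0x18a→b49/s1 L1-HIT; vc=[]
#10 0xc3→b24/s0 MISS; vc=[16]
#11 0x49→b9/s1 MISS; vc=[16,49]
#12 0x8b→b17/s1 MISS; vc=[16,49,9]
#13 0x4d→b9/s1 VC-HIT; vc=[16,49,17]
#14 0x5e→b11/s3 MISS; vc=[16,49,17,35]
#15 0x9a→b19/s3 MISS; vc=[49,17,35,11]
#16 0x5a→b11/s3 VC-HIT; vc=[49,17,35,19]

OUTCOME = MISS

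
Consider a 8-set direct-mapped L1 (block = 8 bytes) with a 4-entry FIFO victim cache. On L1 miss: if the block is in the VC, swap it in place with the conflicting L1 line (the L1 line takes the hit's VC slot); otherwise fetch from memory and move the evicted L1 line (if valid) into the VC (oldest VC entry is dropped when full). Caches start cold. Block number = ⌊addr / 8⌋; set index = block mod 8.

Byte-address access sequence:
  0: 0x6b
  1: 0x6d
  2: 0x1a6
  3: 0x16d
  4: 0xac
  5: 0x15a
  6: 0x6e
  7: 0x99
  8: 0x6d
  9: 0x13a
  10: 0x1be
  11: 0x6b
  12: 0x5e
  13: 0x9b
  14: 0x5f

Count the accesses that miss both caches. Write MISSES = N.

#0 0x6b→b13/s5 MISS; vc=[]
#1 0x6d→b13/s5 L1-HIT; vc=[]
#2 0x1a6→b52/s4 MISS; vc=[]
#3 0x16d→b45/s5 MISS; vc=[13]
#4 0xac→b21/s5 MISS; vc=[13,45]
#5 0x15a→b43/s3 MISS; vc=[13,45]
#6 0x6e→b13/s5 VC-HIT; vc=[21,45]
#7 0x99→b19/s3 MISS; vc=[21,45,43]
#8 0x6d→b13/s5 L1-HIT; vc=[21,45,43]
#9 0x13a→b39/s7 MISS; vc=[21,45,43]
#10 0x1be→b55/s7 MISS; vc=[21,45,43,39]
#11 0x6b→b13/s5 L1-HIT; vc=[21,45,43,39]
#12 0x5e→b11/s3 MISS; vc=[45,43,39,19]
#13 0x9b→b19/s3 VC-HIT; vc=[45,43,39,11]
#14 0x5f→b11/s3 VC-HIT; vc=[45,43,39,19]

MISSES = 9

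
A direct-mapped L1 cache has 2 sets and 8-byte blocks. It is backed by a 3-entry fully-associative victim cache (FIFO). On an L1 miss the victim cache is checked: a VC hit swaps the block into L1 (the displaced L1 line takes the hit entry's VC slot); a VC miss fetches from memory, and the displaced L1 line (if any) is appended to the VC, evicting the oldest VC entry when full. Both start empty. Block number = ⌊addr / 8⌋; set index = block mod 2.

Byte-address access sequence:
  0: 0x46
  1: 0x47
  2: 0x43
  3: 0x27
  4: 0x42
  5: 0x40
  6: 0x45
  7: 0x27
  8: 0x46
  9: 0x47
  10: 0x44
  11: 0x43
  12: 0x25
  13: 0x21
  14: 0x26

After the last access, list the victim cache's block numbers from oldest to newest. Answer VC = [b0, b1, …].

#0 0x46→b8/s0 MISS; vc=[]
#1 0x47→b8/s0 L1-HIT; vc=[]
#2 0x43→b8/s0 L1-HIT; vc=[]
#3 0x27→b4/s0 MISS; vc=[8]
#4 0x42→b8/s0 VC-HIT; vc=[4]
#5 0x40→b8/s0 L1-HIT; vc=[4]
#6 0x45→b8/s0 L1-HIT; vc=[4]
#7 0x27→b4/s0 VC-HIT; vc=[8]
#8 0x46→b8/s0 VC-HIT; vc=[4]
#9 0x47→b8/s0 L1-HIT; vc=[4]
#10 0x44→b8/s0 L1-HIT; vc=[4]
#11 0x43→b8/s0 L1-HIT; vc=[4]
#12 0x25→b4/s0 VC-HIT; vc=[8]
#13 0x21→b4/s0 L1-HIT; vc=[8]
#14 0x26→b4/s0 L1-HIT; vc=[8]

VC = [8]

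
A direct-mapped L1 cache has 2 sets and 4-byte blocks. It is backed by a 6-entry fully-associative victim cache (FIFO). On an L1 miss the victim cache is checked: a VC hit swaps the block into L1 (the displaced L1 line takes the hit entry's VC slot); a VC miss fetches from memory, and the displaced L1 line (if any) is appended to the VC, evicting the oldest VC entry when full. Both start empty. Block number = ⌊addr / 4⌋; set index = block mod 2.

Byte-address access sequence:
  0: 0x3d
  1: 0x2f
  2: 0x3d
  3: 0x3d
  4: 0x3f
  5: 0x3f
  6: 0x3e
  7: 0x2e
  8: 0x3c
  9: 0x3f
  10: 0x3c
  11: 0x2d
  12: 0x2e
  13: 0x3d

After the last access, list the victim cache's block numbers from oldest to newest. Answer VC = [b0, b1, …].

  [0] addr=0x3d blk=15 s=1: MISS | VC []
  [1] addr=0x2f blk=11 s=1: MISS | VC [15]
  [2] addr=0x3d blk=15 s=1: VC-HIT | VC [11]
  [3] addr=0x3d blk=15 s=1: L1-HIT | VC [11]
  [4] addr=0x3f blk=15 s=1: L1-HIT | VC [11]
  [5] addr=0x3f blk=15 s=1: L1-HIT | VC [11]
  [6] addr=0x3e blk=15 s=1: L1-HIT | VC [11]
  [7] addr=0x2e blk=11 s=1: VC-HIT | VC [15]
  [8] addr=0x3c blk=15 s=1: VC-HIT | VC [11]
  [9] addr=0x3f blk=15 s=1: L1-HIT | VC [11]
  [10] addr=0x3c blk=15 s=1: L1-HIT | VC [11]
  [11] addr=0x2d blk=11 s=1: VC-HIT | VC [15]
  [12] addr=0x2e blk=11 s=1: L1-HIT | VC [15]
  [13] addr=0x3d blk=15 s=1: VC-HIT | VC [11]

VC = [11]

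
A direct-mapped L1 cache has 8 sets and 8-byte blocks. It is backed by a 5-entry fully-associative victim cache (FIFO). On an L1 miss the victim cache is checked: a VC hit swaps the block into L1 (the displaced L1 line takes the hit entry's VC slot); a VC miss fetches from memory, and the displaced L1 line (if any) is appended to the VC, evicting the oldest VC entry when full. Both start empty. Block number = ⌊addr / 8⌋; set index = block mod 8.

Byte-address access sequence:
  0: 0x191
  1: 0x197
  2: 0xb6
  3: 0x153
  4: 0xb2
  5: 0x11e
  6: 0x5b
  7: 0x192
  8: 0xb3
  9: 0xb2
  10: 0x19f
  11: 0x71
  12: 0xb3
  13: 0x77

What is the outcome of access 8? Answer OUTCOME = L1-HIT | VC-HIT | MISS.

OUTCOME = L1-HIT

0: 0x191 (blk 50, set 2) → MISS  vc=[]
1: 0x197 (blk 50, set 2) → L1-HIT  vc=[]
2: 0xb6 (blk 22, set 6) → MISS  vc=[]
3: 0x153 (blk 42, set 2) → MISS  vc=[50]
4: 0xb2 (blk 22, set 6) → L1-HIT  vc=[50]
5: 0x11e (blk 35, set 3) → MISS  vc=[50]
6: 0x5b (blk 11, set 3) → MISS  vc=[50, 35]
7: 0x192 (blk 50, set 2) → VC-HIT  vc=[42, 35]
8: 0xb3 (blk 22, set 6) → L1-HIT  vc=[42, 35]
9: 0xb2 (blk 22, set 6) → L1-HIT  vc=[42, 35]
10: 0x19f (blk 51, set 3) → MISS  vc=[42, 35, 11]
11: 0x71 (blk 14, set 6) → MISS  vc=[42, 35, 11, 22]
12: 0xb3 (blk 22, set 6) → VC-HIT  vc=[42, 35, 11, 14]
13: 0x77 (blk 14, set 6) → VC-HIT  vc=[42, 35, 11, 22]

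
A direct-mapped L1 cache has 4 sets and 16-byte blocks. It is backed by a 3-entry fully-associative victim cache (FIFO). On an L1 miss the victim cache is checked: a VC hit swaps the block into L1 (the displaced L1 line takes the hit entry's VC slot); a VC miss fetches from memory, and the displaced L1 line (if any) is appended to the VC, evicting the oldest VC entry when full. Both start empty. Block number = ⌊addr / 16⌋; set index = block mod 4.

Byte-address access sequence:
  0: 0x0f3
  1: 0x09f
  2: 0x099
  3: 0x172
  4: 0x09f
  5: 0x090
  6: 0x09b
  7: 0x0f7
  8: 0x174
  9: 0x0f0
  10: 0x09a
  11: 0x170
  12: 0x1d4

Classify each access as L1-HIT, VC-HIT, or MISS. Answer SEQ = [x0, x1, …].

SEQ = [MISS, MISS, L1-HIT, MISS, L1-HIT, L1-HIT, L1-HIT, VC-HIT, VC-HIT, VC-HIT, L1-HIT, VC-HIT, MISS]

  [0] addr=0xf3 blk=15 s=3: MISS | VC []
  [1] addr=0x9f blk=9 s=1: MISS | VC []
  [2] addr=0x99 blk=9 s=1: L1-HIT | VC []
  [3] addr=0x172 blk=23 s=3: MISS | VC [15]
  [4] addr=0x9f blk=9 s=1: L1-HIT | VC [15]
  [5] addr=0x90 blk=9 s=1: L1-HIT | VC [15]
  [6] addr=0x9b blk=9 s=1: L1-HIT | VC [15]
  [7] addr=0xf7 blk=15 s=3: VC-HIT | VC [23]
  [8] addr=0x174 blk=23 s=3: VC-HIT | VC [15]
  [9] addr=0xf0 blk=15 s=3: VC-HIT | VC [23]
  [10] addr=0x9a blk=9 s=1: L1-HIT | VC [23]
  [11] addr=0x170 blk=23 s=3: VC-HIT | VC [15]
  [12] addr=0x1d4 blk=29 s=1: MISS | VC [15, 9]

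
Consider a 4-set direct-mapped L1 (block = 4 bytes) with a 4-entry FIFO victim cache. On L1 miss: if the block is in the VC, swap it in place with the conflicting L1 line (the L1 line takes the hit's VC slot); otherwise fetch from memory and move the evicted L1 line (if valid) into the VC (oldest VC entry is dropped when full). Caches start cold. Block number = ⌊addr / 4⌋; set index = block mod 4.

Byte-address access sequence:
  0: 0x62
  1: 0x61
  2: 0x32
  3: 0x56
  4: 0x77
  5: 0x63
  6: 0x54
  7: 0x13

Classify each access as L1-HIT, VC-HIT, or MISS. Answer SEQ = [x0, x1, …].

  [0] addr=0x62 blk=24 s=0: MISS | VC []
  [1] addr=0x61 blk=24 s=0: L1-HIT | VC []
  [2] addr=0x32 blk=12 s=0: MISS | VC [24]
  [3] addr=0x56 blk=21 s=1: MISS | VC [24]
  [4] addr=0x77 blk=29 s=1: MISS | VC [24, 21]
  [5] addr=0x63 blk=24 s=0: VC-HIT | VC [12, 21]
  [6] addr=0x54 blk=21 s=1: VC-HIT | VC [12, 29]
  [7] addr=0x13 blk=4 s=0: MISS | VC [12, 29, 24]

SEQ = [MISS, L1-HIT, MISS, MISS, MISS, VC-HIT, VC-HIT, MISS]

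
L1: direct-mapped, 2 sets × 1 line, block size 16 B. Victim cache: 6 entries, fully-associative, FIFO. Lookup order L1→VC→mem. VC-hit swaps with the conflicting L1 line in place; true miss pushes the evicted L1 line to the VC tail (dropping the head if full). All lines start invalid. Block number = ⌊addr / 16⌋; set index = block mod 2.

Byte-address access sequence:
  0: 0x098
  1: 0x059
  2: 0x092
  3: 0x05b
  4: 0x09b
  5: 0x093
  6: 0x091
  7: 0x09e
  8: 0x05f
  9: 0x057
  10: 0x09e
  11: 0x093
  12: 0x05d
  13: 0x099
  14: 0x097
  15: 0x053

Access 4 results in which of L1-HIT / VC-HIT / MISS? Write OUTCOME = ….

OUTCOME = VC-HIT

#0 0x98→b9/s1 MISS; vc=[]
#1 0x59→b5/s1 MISS; vc=[9]
#2 0x92→b9/s1 VC-HIT; vc=[5]
#3 0x5b→b5/s1 VC-HIT; vc=[9]
#4 0x9b→b9/s1 VC-HIT; vc=[5]
#5 0x93→b9/s1 L1-HIT; vc=[5]
#6 0x91→b9/s1 L1-HIT; vc=[5]
#7 0x9e→b9/s1 L1-HIT; vc=[5]
#8 0x5f→b5/s1 VC-HIT; vc=[9]
#9 0x57→b5/s1 L1-HIT; vc=[9]
#10 0x9e→b9/s1 VC-HIT; vc=[5]
#11 0x93→b9/s1 L1-HIT; vc=[5]
#12 0x5d→b5/s1 VC-HIT; vc=[9]
#13 0x99→b9/s1 VC-HIT; vc=[5]
#14 0x97→b9/s1 L1-HIT; vc=[5]
#15 0x53→b5/s1 VC-HIT; vc=[9]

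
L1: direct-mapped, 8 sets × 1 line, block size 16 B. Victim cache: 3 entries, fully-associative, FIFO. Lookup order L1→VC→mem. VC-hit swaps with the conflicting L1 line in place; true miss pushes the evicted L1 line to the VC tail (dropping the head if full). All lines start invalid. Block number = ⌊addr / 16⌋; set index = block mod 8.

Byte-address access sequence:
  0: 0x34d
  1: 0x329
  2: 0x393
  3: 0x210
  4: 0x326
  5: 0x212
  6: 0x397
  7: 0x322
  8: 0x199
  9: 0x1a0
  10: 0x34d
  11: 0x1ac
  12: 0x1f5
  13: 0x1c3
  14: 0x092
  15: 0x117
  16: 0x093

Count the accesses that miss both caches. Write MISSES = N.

#0 0x34d→b52/s4 MISS; vc=[]
#1 0x329→b50/s2 MISS; vc=[]
#2 0x393→b57/s1 MISS; vc=[]
#3 0x210→b33/s1 MISS; vc=[57]
#4 0x326→b50/s2 L1-HIT; vc=[57]
#5 0x212→b33/s1 L1-HIT; vc=[57]
#6 0x397→b57/s1 VC-HIT; vc=[33]
#7 0x322→b50/s2 L1-HIT; vc=[33]
#8 0x199→b25/s1 MISS; vc=[33,57]
#9 0x1a0→b26/s2 MISS; vc=[33,57,50]
#10 0x34d→b52/s4 L1-HIT; vc=[33,57,50]
#11 0x1ac→b26/s2 L1-HIT; vc=[33,57,50]
#12 0x1f5→b31/s7 MISS; vc=[33,57,50]
#13 0x1c3→b28/s4 MISS; vc=[57,50,52]
#14 0x92→b9/s1 MISS; vc=[50,52,25]
#15 0x117→b17/s1 MISS; vc=[52,25,9]
#16 0x93→b9/s1 VC-HIT; vc=[52,25,17]

MISSES = 10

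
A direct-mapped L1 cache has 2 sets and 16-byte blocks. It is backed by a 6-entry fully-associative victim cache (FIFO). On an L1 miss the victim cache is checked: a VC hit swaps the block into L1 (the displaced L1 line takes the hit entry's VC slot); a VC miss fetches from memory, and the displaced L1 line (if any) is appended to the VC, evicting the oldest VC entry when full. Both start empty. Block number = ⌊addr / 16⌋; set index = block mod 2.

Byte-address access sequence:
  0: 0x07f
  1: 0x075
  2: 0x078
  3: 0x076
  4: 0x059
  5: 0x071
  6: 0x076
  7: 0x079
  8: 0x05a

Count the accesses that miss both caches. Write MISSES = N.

  [0] addr=0x7f blk=7 s=1: MISS | VC []
  [1] addr=0x75 blk=7 s=1: L1-HIT | VC []
  [2] addr=0x78 blk=7 s=1: L1-HIT | VC []
  [3] addr=0x76 blk=7 s=1: L1-HIT | VC []
  [4] addr=0x59 blk=5 s=1: MISS | VC [7]
  [5] addr=0x71 blk=7 s=1: VC-HIT | VC [5]
  [6] addr=0x76 blk=7 s=1: L1-HIT | VC [5]
  [7] addr=0x79 blk=7 s=1: L1-HIT | VC [5]
  [8] addr=0x5a blk=5 s=1: VC-HIT | VC [7]

MISSES = 2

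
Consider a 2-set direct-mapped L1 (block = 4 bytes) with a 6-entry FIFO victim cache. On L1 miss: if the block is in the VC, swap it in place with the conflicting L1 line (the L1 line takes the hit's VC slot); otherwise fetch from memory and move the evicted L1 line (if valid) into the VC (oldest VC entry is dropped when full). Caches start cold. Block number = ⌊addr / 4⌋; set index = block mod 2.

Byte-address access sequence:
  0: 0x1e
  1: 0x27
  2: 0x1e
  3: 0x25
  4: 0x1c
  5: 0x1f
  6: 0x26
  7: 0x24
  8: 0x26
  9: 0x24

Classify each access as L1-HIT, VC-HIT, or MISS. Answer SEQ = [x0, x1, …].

#0 0x1e→b7/s1 MISS; vc=[]
#1 0x27→b9/s1 MISS; vc=[7]
#2 0x1e→b7/s1 VC-HIT; vc=[9]
#3 0x25→b9/s1 VC-HIT; vc=[7]
#4 0x1c→b7/s1 VC-HIT; vc=[9]
#5 0x1f→b7/s1 L1-HIT; vc=[9]
#6 0x26→b9/s1 VC-HIT; vc=[7]
#7 0x24→b9/s1 L1-HIT; vc=[7]
#8 0x26→b9/s1 L1-HIT; vc=[7]
#9 0x24→b9/s1 L1-HIT; vc=[7]

SEQ = [MISS, MISS, VC-HIT, VC-HIT, VC-HIT, L1-HIT, VC-HIT, L1-HIT, L1-HIT, L1-HIT]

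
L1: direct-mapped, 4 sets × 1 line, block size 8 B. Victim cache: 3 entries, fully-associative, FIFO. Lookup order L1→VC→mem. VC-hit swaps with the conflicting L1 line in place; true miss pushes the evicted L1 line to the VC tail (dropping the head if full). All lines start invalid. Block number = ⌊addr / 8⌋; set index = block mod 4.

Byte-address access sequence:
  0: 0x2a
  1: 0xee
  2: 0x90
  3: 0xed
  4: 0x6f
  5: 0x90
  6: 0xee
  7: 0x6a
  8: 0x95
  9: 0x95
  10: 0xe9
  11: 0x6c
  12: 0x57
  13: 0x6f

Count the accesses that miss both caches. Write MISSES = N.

#0 0x2a→b5/s1 MISS; vc=[]
#1 0xee→b29/s1 MISS; vc=[5]
#2 0x90→b18/s2 MISS; vc=[5]
#3 0xed→b29/s1 L1-HIT; vc=[5]
#4 0x6f→b13/s1 MISS; vc=[5,29]
#5 0x90→b18/s2 L1-HIT; vc=[5,29]
#6 0xee→b29/s1 VC-HIT; vc=[5,13]
#7 0x6a→b13/s1 VC-HIT; vc=[5,29]
#8 0x95→b18/s2 L1-HIT; vc=[5,29]
#9 0x95→b18/s2 L1-HIT; vc=[5,29]
#10 0xe9→b29/s1 VC-HIT; vc=[5,13]
#11 0x6c→b13/s1 VC-HIT; vc=[5,29]
#12 0x57→b10/s2 MISS; vc=[5,29,18]
#13 0x6f→b13/s1 L1-HIT; vc=[5,29,18]

MISSES = 5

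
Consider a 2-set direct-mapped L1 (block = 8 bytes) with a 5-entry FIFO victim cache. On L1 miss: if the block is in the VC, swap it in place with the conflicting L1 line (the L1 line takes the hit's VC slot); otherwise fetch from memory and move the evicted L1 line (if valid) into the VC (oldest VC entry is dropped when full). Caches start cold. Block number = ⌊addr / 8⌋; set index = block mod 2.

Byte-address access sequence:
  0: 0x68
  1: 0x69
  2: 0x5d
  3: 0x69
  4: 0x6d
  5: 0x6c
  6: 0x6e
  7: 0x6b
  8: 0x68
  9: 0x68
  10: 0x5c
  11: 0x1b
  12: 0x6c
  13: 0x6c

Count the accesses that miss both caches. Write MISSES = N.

0: 0x68 (blk 13, set 1) → MISS  vc=[]
1: 0x69 (blk 13, set 1) → L1-HIT  vc=[]
2: 0x5d (blk 11, set 1) → MISS  vc=[13]
3: 0x69 (blk 13, set 1) → VC-HIT  vc=[11]
4: 0x6d (blk 13, set 1) → L1-HIT  vc=[11]
5: 0x6c (blk 13, set 1) → L1-HIT  vc=[11]
6: 0x6e (blk 13, set 1) → L1-HIT  vc=[11]
7: 0x6b (blk 13, set 1) → L1-HIT  vc=[11]
8: 0x68 (blk 13, set 1) → L1-HIT  vc=[11]
9: 0x68 (blk 13, set 1) → L1-HIT  vc=[11]
10: 0x5c (blk 11, set 1) → VC-HIT  vc=[13]
11: 0x1b (blk 3, set 1) → MISS  vc=[13, 11]
12: 0x6c (blk 13, set 1) → VC-HIT  vc=[3, 11]
13: 0x6c (blk 13, set 1) → L1-HIT  vc=[3, 11]

MISSES = 3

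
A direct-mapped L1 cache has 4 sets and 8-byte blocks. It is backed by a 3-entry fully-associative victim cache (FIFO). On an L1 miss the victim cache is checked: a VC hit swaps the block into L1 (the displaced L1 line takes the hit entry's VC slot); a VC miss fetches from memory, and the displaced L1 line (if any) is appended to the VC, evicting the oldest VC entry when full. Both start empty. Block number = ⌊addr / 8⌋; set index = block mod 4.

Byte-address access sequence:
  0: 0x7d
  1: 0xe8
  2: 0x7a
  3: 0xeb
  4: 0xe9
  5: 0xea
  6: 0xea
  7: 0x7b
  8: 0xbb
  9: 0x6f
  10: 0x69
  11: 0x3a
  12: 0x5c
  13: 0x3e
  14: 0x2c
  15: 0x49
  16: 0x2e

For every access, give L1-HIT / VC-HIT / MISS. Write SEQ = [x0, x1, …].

SEQ = [MISS, MISS, L1-HIT, L1-HIT, L1-HIT, L1-HIT, L1-HIT, L1-HIT, MISS, MISS, L1-HIT, MISS, MISS, VC-HIT, MISS, MISS, VC-HIT]

  [0] addr=0x7d blk=15 s=3: MISS | VC []
  [1] addr=0xe8 blk=29 s=1: MISS | VC []
  [2] addr=0x7a blk=15 s=3: L1-HIT | VC []
  [3] addr=0xeb blk=29 s=1: L1-HIT | VC []
  [4] addr=0xe9 blk=29 s=1: L1-HIT | VC []
  [5] addr=0xea blk=29 s=1: L1-HIT | VC []
  [6] addr=0xea blk=29 s=1: L1-HIT | VC []
  [7] addr=0x7b blk=15 s=3: L1-HIT | VC []
  [8] addr=0xbb blk=23 s=3: MISS | VC [15]
  [9] addr=0x6f blk=13 s=1: MISS | VC [15, 29]
  [10] addr=0x69 blk=13 s=1: L1-HIT | VC [15, 29]
  [11] addr=0x3a blk=7 s=3: MISS | VC [15, 29, 23]
  [12] addr=0x5c blk=11 s=3: MISS | VC [29, 23, 7]
  [13] addr=0x3e blk=7 s=3: VC-HIT | VC [29, 23, 11]
  [14] addr=0x2c blk=5 s=1: MISS | VC [23, 11, 13]
  [15] addr=0x49 blk=9 s=1: MISS | VC [11, 13, 5]
  [16] addr=0x2e blk=5 s=1: VC-HIT | VC [11, 13, 9]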